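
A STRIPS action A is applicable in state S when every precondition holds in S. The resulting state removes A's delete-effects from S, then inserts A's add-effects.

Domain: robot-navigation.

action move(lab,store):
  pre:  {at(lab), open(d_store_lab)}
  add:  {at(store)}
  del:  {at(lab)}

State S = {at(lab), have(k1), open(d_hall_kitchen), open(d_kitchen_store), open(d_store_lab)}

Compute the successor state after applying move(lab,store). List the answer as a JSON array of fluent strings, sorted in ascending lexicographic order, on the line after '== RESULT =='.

Progress:
  pre ⊆ S: {at(lab), open(d_store_lab)} ⊆ S  — applicable
  S \ del = {have(k1), open(d_hall_kitchen), open(d_kitchen_store), open(d_store_lab)}
  ∪ add   = {at(store), have(k1), open(d_hall_kitchen), open(d_kitchen_store), open(d_store_lab)}

== RESULT ==
["at(store)", "have(k1)", "open(d_hall_kitchen)", "open(d_kitchen_store)", "open(d_store_lab)"]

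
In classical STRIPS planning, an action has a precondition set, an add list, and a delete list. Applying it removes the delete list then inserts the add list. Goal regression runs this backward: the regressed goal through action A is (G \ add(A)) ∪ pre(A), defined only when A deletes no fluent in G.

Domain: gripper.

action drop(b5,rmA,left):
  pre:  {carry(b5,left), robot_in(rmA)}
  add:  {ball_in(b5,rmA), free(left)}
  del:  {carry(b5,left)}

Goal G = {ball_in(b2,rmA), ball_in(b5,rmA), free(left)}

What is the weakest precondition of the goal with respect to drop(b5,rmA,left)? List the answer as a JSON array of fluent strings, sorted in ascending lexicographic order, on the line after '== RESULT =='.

Regress:
  G ∩ del = {}  (empty — regression defined)
  G \ add = {ball_in(b2,rmA), ball_in(b5,rmA), free(left)} \ {ball_in(b5,rmA), free(left)} = {ball_in(b2,rmA)}
  ∪ pre   = {ball_in(b2,rmA)} ∪ {carry(b5,left), robot_in(rmA)}
          = {ball_in(b2,rmA), carry(b5,left), robot_in(rmA)}

== RESULT ==
["ball_in(b2,rmA)", "carry(b5,left)", "robot_in(rmA)"]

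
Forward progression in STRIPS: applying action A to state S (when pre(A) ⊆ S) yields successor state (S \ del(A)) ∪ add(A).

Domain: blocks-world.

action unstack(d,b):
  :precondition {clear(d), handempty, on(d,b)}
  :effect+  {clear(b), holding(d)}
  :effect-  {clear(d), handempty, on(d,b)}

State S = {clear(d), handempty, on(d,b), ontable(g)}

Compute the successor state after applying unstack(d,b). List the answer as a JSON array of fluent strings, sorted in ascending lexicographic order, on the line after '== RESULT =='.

Progress:
  pre ⊆ S: {clear(d), handempty, on(d,b)} ⊆ S  — applicable
  S \ del = {ontable(g)}
  ∪ add   = {clear(b), holding(d), ontable(g)}

== RESULT ==
["clear(b)", "holding(d)", "ontable(g)"]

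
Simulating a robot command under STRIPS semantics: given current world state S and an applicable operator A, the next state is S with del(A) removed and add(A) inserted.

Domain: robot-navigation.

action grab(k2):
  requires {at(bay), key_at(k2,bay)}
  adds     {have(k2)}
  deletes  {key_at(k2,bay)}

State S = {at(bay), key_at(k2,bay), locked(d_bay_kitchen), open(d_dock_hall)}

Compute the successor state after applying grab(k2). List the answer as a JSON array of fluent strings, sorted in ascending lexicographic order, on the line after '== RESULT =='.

Compute (S \ del) ∪ add:
  pre ⊆ S: {at(bay), key_at(k2,bay)} ⊆ S  — applicable
  S \ del = {at(bay), locked(d_bay_kitchen), open(d_dock_hall)}
  ∪ add   = {at(bay), have(k2), locked(d_bay_kitchen), open(d_dock_hall)}

== RESULT ==
["at(bay)", "have(k2)", "locked(d_bay_kitchen)", "open(d_dock_hall)"]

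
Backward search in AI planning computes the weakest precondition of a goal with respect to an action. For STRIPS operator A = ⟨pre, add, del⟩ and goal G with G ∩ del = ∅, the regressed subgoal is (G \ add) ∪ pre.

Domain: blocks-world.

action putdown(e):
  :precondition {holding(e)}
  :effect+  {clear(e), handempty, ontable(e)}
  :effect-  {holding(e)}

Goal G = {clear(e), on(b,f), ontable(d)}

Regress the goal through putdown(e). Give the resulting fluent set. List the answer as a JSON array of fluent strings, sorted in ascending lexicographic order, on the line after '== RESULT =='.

Compute (G \ add) ∪ pre:
  G ∩ del = {}  (empty — regression defined)
  G \ add = {clear(e), on(b,f), ontable(d)} \ {clear(e), handempty, ontable(e)} = {on(b,f), ontable(d)}
  ∪ pre   = {on(b,f), ontable(d)} ∪ {holding(e)}
          = {holding(e), on(b,f), ontable(d)}

== RESULT ==
["holding(e)", "on(b,f)", "ontable(d)"]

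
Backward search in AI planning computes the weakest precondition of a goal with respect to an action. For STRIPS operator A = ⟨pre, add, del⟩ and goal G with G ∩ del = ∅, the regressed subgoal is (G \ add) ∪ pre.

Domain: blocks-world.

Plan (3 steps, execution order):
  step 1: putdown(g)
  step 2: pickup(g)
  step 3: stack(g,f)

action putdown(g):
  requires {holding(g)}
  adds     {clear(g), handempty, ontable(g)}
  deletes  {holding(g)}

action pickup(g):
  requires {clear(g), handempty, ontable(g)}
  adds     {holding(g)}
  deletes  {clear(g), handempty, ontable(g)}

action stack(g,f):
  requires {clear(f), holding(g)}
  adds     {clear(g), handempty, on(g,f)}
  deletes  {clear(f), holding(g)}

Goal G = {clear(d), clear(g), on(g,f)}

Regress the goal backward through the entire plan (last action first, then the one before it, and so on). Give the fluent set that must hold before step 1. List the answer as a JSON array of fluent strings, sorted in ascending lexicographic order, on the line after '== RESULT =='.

Regress step by step:
  through step 3 (stack(g,f)): drop {clear(g), on(g,f)}, keep {clear(d)}, require {clear(f), holding(g)}
    → {clear(d), clear(f), holding(g)}
  through step 2 (pickup(g)): drop {holding(g)}, keep {clear(d), clear(f)}, require {clear(g), handempty, ontable(g)}
    → {clear(d), clear(f), clear(g), handempty, ontable(g)}
  through step 1 (putdown(g)): drop {clear(g), handempty, ontable(g)}, keep {clear(d), clear(f)}, require {holding(g)}
    → {clear(d), clear(f), holding(g)}

== RESULT ==
["clear(d)", "clear(f)", "holding(g)"]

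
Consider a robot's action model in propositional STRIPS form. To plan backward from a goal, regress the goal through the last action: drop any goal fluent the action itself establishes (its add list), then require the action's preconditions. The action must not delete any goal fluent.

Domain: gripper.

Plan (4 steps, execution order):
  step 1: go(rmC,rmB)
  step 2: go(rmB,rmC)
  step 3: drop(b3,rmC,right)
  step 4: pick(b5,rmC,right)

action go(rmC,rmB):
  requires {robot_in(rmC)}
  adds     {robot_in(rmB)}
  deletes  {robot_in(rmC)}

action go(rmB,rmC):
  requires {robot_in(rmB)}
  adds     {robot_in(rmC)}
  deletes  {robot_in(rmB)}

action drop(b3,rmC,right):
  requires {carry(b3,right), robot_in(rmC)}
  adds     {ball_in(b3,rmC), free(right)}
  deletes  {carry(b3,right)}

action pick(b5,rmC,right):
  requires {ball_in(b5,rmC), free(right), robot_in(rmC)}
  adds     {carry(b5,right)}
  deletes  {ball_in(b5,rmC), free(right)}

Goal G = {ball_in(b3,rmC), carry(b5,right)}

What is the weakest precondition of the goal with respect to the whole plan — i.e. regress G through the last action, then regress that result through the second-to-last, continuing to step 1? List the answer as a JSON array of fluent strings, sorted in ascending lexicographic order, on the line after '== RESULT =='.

Regress step by step:
  through step 4 (pick(b5,rmC,right)): drop {carry(b5,right)}, keep {ball_in(b3,rmC)}, require {ball_in(b5,rmC), free(right), robot_in(rmC)}
    → {ball_in(b3,rmC), ball_in(b5,rmC), free(right), robot_in(rmC)}
  through step 3 (drop(b3,rmC,right)): drop {ball_in(b3,rmC), free(right)}, keep {ball_in(b5,rmC), robot_in(rmC)}, require {carry(b3,right), robot_in(rmC)}
    → {ball_in(b5,rmC), carry(b3,right), robot_in(rmC)}
  through step 2 (go(rmB,rmC)): drop {robot_in(rmC)}, keep {ball_in(b5,rmC), carry(b3,right)}, require {robot_in(rmB)}
    → {ball_in(b5,rmC), carry(b3,right), robot_in(rmB)}
  through step 1 (go(rmC,rmB)): drop {robot_in(rmB)}, keep {ball_in(b5,rmC), carry(b3,right)}, require {robot_in(rmC)}
    → {ball_in(b5,rmC), carry(b3,right), robot_in(rmC)}

== RESULT ==
["ball_in(b5,rmC)", "carry(b3,right)", "robot_in(rmC)"]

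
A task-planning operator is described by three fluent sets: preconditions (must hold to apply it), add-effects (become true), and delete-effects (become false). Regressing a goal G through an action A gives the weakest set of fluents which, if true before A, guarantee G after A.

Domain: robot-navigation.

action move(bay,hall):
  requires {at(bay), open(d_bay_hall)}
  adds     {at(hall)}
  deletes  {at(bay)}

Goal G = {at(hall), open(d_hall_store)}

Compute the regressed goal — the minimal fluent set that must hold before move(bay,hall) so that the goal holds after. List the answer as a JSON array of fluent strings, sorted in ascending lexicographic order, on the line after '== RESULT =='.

Regress:
  G ∩ del = {}  (empty — regression defined)
  G \ add = {at(hall), open(d_hall_store)} \ {at(hall)} = {open(d_hall_store)}
  ∪ pre   = {open(d_hall_store)} ∪ {at(bay), open(d_bay_hall)}
          = {at(bay), open(d_bay_hall), open(d_hall_store)}

== RESULT ==
["at(bay)", "open(d_bay_hall)", "open(d_hall_store)"]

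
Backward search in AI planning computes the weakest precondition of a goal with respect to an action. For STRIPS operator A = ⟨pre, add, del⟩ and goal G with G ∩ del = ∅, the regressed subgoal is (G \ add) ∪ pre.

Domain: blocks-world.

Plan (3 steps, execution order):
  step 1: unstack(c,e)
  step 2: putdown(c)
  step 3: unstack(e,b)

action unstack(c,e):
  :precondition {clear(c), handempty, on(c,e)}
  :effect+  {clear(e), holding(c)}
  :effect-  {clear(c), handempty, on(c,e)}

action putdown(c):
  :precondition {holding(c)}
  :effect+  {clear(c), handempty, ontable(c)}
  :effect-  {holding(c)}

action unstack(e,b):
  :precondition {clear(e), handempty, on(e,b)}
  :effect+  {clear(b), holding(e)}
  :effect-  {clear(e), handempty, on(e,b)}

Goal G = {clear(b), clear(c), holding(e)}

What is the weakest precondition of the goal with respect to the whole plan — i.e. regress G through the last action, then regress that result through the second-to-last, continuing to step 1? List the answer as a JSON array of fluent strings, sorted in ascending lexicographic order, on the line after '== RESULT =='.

Regress step by step:
  through step 3 (unstack(e,b)): drop {clear(b), holding(e)}, keep {clear(c)}, require {clear(e), handempty, on(e,b)}
    → {clear(c), clear(e), handempty, on(e,b)}
  through step 2 (putdown(c)): drop {clear(c), handempty}, keep {clear(e), on(e,b)}, require {holding(c)}
    → {clear(e), holding(c), on(e,b)}
  through step 1 (unstack(c,e)): drop {clear(e), holding(c)}, keep {on(e,b)}, require {clear(c), handempty, on(c,e)}
    → {clear(c), handempty, on(c,e), on(e,b)}

== RESULT ==
["clear(c)", "handempty", "on(c,e)", "on(e,b)"]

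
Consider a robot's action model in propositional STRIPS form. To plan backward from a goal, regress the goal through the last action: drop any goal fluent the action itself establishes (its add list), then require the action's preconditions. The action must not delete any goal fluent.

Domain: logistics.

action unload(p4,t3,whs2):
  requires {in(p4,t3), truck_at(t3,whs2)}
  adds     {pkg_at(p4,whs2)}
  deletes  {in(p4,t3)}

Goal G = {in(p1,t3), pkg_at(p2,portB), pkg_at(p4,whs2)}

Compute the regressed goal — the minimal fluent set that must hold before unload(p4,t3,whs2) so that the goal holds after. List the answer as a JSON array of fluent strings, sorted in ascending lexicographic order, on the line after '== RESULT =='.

Compute (G \ add) ∪ pre:
  G ∩ del = {}  (empty — regression defined)
  G \ add = {in(p1,t3), pkg_at(p2,portB), pkg_at(p4,whs2)} \ {pkg_at(p4,whs2)} = {in(p1,t3), pkg_at(p2,portB)}
  ∪ pre   = {in(p1,t3), pkg_at(p2,portB)} ∪ {in(p4,t3), truck_at(t3,whs2)}
          = {in(p1,t3), in(p4,t3), pkg_at(p2,portB), truck_at(t3,whs2)}

== RESULT ==
["in(p1,t3)", "in(p4,t3)", "pkg_at(p2,portB)", "truck_at(t3,whs2)"]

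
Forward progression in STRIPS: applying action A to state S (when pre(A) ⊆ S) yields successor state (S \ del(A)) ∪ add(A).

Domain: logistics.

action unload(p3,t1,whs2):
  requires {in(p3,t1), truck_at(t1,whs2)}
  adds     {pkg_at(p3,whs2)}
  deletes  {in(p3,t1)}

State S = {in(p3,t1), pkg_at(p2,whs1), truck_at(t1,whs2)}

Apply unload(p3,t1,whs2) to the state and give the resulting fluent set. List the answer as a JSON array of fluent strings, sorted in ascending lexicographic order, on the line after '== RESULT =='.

Compute (S \ del) ∪ add:
  pre ⊆ S: {in(p3,t1), truck_at(t1,whs2)} ⊆ S  — applicable
  S \ del = {pkg_at(p2,whs1), truck_at(t1,whs2)}
  ∪ add   = {pkg_at(p2,whs1), pkg_at(p3,whs2), truck_at(t1,whs2)}

== RESULT ==
["pkg_at(p2,whs1)", "pkg_at(p3,whs2)", "truck_at(t1,whs2)"]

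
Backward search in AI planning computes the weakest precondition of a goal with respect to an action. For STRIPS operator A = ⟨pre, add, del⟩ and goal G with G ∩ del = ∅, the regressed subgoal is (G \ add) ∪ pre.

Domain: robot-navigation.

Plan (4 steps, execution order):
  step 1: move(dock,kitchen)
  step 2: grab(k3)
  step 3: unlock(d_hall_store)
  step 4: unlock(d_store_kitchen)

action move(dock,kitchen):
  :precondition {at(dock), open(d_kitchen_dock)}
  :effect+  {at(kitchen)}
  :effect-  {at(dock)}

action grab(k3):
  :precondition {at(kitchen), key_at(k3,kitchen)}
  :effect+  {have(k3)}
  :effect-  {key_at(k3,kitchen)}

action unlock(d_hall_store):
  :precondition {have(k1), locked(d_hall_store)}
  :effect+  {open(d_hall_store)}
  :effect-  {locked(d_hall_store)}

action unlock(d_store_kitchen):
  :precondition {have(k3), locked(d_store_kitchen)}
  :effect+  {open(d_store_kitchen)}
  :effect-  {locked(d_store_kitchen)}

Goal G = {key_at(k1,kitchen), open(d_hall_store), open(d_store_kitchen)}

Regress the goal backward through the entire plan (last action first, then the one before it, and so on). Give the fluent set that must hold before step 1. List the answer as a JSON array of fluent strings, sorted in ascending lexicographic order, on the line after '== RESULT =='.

Regress step by step:
  through step 4 (unlock(d_store_kitchen)): drop {open(d_store_kitchen)}, keep {key_at(k1,kitchen), open(d_hall_store)}, require {have(k3), locked(d_store_kitchen)}
    → {have(k3), key_at(k1,kitchen), locked(d_store_kitchen), open(d_hall_store)}
  through step 3 (unlock(d_hall_store)): drop {open(d_hall_store)}, keep {have(k3), key_at(k1,kitchen), locked(d_store_kitchen)}, require {have(k1), locked(d_hall_store)}
    → {have(k1), have(k3), key_at(k1,kitchen), locked(d_hall_store), locked(d_store_kitchen)}
  through step 2 (grab(k3)): drop {have(k3)}, keep {have(k1), key_at(k1,kitchen), locked(d_hall_store), locked(d_store_kitchen)}, require {at(kitchen), key_at(k3,kitchen)}
    → {at(kitchen), have(k1), key_at(k1,kitchen), key_at(k3,kitchen), locked(d_hall_store), locked(d_store_kitchen)}
  through step 1 (move(dock,kitchen)): drop {at(kitchen)}, keep {have(k1), key_at(k1,kitchen), key_at(k3,kitchen), locked(d_hall_store), locked(d_store_kitchen)}, require {at(dock), open(d_kitchen_dock)}
    → {at(dock), have(k1), key_at(k1,kitchen), key_at(k3,kitchen), locked(d_hall_store), locked(d_store_kitchen), open(d_kitchen_dock)}

== RESULT ==
["at(dock)", "have(k1)", "key_at(k1,kitchen)", "key_at(k3,kitchen)", "locked(d_hall_store)", "locked(d_store_kitchen)", "open(d_kitchen_dock)"]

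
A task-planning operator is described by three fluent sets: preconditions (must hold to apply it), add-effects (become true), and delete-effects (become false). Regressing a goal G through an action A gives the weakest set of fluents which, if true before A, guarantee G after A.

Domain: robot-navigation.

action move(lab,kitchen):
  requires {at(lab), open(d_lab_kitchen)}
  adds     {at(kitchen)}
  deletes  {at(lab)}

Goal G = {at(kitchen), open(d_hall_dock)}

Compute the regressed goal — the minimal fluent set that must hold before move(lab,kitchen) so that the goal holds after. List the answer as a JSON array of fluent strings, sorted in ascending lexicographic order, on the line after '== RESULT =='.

Compute (G \ add) ∪ pre:
  G ∩ del = {}  (empty — regression defined)
  G \ add = {at(kitchen), open(d_hall_dock)} \ {at(kitchen)} = {open(d_hall_dock)}
  ∪ pre   = {open(d_hall_dock)} ∪ {at(lab), open(d_lab_kitchen)}
          = {at(lab), open(d_hall_dock), open(d_lab_kitchen)}

== RESULT ==
["at(lab)", "open(d_hall_dock)", "open(d_lab_kitchen)"]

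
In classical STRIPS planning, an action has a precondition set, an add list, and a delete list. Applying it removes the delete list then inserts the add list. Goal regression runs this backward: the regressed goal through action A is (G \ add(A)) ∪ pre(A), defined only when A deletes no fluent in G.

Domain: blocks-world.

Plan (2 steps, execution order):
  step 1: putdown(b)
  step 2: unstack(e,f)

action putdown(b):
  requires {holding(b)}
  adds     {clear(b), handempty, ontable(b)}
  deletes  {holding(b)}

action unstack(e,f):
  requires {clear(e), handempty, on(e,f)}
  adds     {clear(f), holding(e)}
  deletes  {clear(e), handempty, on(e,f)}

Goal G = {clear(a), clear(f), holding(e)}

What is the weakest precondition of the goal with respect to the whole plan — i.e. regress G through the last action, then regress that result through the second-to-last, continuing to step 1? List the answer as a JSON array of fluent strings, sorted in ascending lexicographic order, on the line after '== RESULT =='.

Work backward from the goal:
  through step 2 (unstack(e,f)): drop {clear(f), holding(e)}, keep {clear(a)}, require {clear(e), handempty, on(e,f)}
    → {clear(a), clear(e), handempty, on(e,f)}
  through step 1 (putdown(b)): drop {handempty}, keep {clear(a), clear(e), on(e,f)}, require {holding(b)}
    → {clear(a), clear(e), holding(b), on(e,f)}

== RESULT ==
["clear(a)", "clear(e)", "holding(b)", "on(e,f)"]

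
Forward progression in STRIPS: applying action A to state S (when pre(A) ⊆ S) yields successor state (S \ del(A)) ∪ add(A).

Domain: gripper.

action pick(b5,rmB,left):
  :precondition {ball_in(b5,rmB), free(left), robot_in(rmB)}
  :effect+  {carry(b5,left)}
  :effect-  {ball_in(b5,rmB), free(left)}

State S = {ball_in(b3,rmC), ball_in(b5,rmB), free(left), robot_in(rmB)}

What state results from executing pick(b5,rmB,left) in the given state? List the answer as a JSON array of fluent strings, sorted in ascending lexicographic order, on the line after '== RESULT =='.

Compute (S \ del) ∪ add:
  pre ⊆ S: {ball_in(b5,rmB), free(left), robot_in(rmB)} ⊆ S  — applicable
  S \ del = {ball_in(b3,rmC), robot_in(rmB)}
  ∪ add   = {ball_in(b3,rmC), carry(b5,left), robot_in(rmB)}

== RESULT ==
["ball_in(b3,rmC)", "carry(b5,left)", "robot_in(rmB)"]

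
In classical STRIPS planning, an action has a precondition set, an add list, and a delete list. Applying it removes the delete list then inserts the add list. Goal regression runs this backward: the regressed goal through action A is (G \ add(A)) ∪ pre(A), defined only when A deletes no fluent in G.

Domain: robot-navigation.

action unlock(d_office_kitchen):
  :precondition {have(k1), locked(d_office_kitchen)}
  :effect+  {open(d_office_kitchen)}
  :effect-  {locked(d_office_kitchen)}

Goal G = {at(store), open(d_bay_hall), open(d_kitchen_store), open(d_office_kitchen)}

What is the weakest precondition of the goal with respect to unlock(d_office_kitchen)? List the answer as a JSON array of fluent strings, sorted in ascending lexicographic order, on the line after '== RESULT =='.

Regress:
  G ∩ del = {}  (empty — regression defined)
  G \ add = {at(store), open(d_bay_hall), open(d_kitchen_store), open(d_office_kitchen)} \ {open(d_office_kitchen)} = {at(store), open(d_bay_hall), open(d_kitchen_store)}
  ∪ pre   = {at(store), open(d_bay_hall), open(d_kitchen_store)} ∪ {have(k1), locked(d_office_kitchen)}
          = {at(store), have(k1), locked(d_office_kitchen), open(d_bay_hall), open(d_kitchen_store)}

== RESULT ==
["at(store)", "have(k1)", "locked(d_office_kitchen)", "open(d_bay_hall)", "open(d_kitchen_store)"]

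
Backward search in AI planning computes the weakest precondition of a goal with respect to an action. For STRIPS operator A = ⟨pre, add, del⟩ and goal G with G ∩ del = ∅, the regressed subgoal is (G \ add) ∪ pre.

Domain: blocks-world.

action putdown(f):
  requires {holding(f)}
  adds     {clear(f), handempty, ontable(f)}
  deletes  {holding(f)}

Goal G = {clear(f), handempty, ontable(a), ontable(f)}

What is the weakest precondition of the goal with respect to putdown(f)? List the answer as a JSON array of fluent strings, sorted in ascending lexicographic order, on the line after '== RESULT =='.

Compute (G \ add) ∪ pre:
  G ∩ del = {}  (empty — regression defined)
  G \ add = {clear(f), handempty, ontable(a), ontable(f)} \ {clear(f), handempty, ontable(f)} = {ontable(a)}
  ∪ pre   = {ontable(a)} ∪ {holding(f)}
          = {holding(f), ontable(a)}

== RESULT ==
["holding(f)", "ontable(a)"]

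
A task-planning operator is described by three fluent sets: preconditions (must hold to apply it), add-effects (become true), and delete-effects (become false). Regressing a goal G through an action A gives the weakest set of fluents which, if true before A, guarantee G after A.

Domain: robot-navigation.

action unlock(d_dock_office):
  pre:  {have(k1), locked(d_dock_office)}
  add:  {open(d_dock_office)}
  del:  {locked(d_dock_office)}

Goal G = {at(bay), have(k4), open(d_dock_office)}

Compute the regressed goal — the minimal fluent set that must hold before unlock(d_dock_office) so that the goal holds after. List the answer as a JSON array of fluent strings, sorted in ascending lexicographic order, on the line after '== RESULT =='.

Compute (G \ add) ∪ pre:
  G ∩ del = {}  (empty — regression defined)
  G \ add = {at(bay), have(k4), open(d_dock_office)} \ {open(d_dock_office)} = {at(bay), have(k4)}
  ∪ pre   = {at(bay), have(k4)} ∪ {have(k1), locked(d_dock_office)}
          = {at(bay), have(k1), have(k4), locked(d_dock_office)}

== RESULT ==
["at(bay)", "have(k1)", "have(k4)", "locked(d_dock_office)"]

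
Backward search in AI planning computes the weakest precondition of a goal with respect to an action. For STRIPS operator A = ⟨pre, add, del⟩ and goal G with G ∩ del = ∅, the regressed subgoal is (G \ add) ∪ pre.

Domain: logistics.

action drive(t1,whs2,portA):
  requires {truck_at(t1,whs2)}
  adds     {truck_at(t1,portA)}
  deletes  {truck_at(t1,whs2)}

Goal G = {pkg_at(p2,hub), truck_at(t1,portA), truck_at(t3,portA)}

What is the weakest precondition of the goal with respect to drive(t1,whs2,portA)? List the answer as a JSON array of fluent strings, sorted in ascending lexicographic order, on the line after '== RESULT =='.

Regress:
  G ∩ del = {}  (empty — regression defined)
  G \ add = {pkg_at(p2,hub), truck_at(t1,portA), truck_at(t3,portA)} \ {truck_at(t1,portA)} = {pkg_at(p2,hub), truck_at(t3,portA)}
  ∪ pre   = {pkg_at(p2,hub), truck_at(t3,portA)} ∪ {truck_at(t1,whs2)}
          = {pkg_at(p2,hub), truck_at(t1,whs2), truck_at(t3,portA)}

== RESULT ==
["pkg_at(p2,hub)", "truck_at(t1,whs2)", "truck_at(t3,portA)"]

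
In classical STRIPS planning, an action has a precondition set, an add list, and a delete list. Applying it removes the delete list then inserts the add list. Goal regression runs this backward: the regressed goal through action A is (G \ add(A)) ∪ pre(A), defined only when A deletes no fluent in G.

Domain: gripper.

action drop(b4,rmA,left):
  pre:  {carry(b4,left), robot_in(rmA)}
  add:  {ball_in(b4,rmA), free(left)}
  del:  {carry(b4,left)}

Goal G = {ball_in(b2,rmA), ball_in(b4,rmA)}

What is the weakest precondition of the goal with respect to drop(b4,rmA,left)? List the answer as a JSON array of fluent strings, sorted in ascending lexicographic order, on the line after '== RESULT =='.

Regress:
  G ∩ del = {}  (empty — regression defined)
  G \ add = {ball_in(b2,rmA), ball_in(b4,rmA)} \ {ball_in(b4,rmA), free(left)} = {ball_in(b2,rmA)}
  ∪ pre   = {ball_in(b2,rmA)} ∪ {carry(b4,left), robot_in(rmA)}
          = {ball_in(b2,rmA), carry(b4,left), robot_in(rmA)}

== RESULT ==
["ball_in(b2,rmA)", "carry(b4,left)", "robot_in(rmA)"]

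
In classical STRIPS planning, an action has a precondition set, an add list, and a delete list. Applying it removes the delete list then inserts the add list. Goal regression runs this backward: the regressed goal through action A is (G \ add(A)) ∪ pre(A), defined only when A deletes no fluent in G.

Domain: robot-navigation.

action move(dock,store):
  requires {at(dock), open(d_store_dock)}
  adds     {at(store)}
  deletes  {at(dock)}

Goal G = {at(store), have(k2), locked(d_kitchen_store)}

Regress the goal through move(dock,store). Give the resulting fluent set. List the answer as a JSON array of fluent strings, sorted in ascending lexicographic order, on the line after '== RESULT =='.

Regress:
  G ∩ del = {}  (empty — regression defined)
  G \ add = {at(store), have(k2), locked(d_kitchen_store)} \ {at(store)} = {have(k2), locked(d_kitchen_store)}
  ∪ pre   = {have(k2), locked(d_kitchen_store)} ∪ {at(dock), open(d_store_dock)}
          = {at(dock), have(k2), locked(d_kitchen_store), open(d_store_dock)}

== RESULT ==
["at(dock)", "have(k2)", "locked(d_kitchen_store)", "open(d_store_dock)"]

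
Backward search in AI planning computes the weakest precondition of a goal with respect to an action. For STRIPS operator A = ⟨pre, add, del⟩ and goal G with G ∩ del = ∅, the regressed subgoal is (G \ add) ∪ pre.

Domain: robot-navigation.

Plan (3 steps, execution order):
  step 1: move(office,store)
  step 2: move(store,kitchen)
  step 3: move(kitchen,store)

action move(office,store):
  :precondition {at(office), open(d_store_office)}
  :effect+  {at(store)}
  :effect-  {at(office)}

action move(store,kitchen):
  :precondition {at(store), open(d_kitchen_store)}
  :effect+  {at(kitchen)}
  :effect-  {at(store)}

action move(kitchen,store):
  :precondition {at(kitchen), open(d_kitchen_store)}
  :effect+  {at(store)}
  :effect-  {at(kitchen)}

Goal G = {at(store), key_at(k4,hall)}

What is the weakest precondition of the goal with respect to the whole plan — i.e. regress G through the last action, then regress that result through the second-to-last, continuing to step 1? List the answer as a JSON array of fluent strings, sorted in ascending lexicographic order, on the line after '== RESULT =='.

Regress step by step:
  through step 3 (move(kitchen,store)): drop {at(store)}, keep {key_at(k4,hall)}, require {at(kitchen), open(d_kitchen_store)}
    → {at(kitchen), key_at(k4,hall), open(d_kitchen_store)}
  through step 2 (move(store,kitchen)): drop {at(kitchen)}, keep {key_at(k4,hall), open(d_kitchen_store)}, require {at(store), open(d_kitchen_store)}
    → {at(store), key_at(k4,hall), open(d_kitchen_store)}
  through step 1 (move(office,store)): drop {at(store)}, keep {key_at(k4,hall), open(d_kitchen_store)}, require {at(office), open(d_store_office)}
    → {at(office), key_at(k4,hall), open(d_kitchen_store), open(d_store_office)}

== RESULT ==
["at(office)", "key_at(k4,hall)", "open(d_kitchen_store)", "open(d_store_office)"]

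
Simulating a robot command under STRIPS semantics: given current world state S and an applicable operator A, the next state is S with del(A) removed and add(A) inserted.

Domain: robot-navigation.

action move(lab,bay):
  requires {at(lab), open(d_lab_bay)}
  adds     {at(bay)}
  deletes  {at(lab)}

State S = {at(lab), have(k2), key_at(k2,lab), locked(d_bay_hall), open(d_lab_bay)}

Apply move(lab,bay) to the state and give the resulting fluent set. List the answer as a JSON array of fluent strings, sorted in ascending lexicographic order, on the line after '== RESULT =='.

Compute (S \ del) ∪ add:
  pre ⊆ S: {at(lab), open(d_lab_bay)} ⊆ S  — applicable
  S \ del = {have(k2), key_at(k2,lab), locked(d_bay_hall), open(d_lab_bay)}
  ∪ add   = {at(bay), have(k2), key_at(k2,lab), locked(d_bay_hall), open(d_lab_bay)}

== RESULT ==
["at(bay)", "have(k2)", "key_at(k2,lab)", "locked(d_bay_hall)", "open(d_lab_bay)"]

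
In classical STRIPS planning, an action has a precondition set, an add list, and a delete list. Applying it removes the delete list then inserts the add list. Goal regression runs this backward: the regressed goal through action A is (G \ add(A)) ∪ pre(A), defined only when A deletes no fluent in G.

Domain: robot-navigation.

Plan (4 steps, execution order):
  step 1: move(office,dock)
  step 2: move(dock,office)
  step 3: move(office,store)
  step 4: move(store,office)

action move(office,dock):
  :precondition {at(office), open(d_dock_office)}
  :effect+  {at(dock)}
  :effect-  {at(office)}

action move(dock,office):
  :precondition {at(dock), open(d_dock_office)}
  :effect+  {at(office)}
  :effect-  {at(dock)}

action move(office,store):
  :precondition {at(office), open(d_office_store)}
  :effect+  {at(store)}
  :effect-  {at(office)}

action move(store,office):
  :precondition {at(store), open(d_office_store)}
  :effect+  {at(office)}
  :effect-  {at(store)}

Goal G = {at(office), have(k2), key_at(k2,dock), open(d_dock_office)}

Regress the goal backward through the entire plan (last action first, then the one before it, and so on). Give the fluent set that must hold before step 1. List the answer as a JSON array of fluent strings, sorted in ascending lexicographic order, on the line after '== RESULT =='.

Work backward from the goal:
  through step 4 (move(store,office)): drop {at(office)}, keep {have(k2), key_at(k2,dock), open(d_dock_office)}, require {at(store), open(d_office_store)}
    → {at(store), have(k2), key_at(k2,dock), open(d_dock_office), open(d_office_store)}
  through step 3 (move(office,store)): drop {at(store)}, keep {have(k2), key_at(k2,dock), open(d_dock_office), open(d_office_store)}, require {at(office), open(d_office_store)}
    → {at(office), have(k2), key_at(k2,dock), open(d_dock_office), open(d_office_store)}
  through step 2 (move(dock,office)): drop {at(office)}, keep {have(k2), key_at(k2,dock), open(d_dock_office), open(d_office_store)}, require {at(dock), open(d_dock_office)}
    → {at(dock), have(k2), key_at(k2,dock), open(d_dock_office), open(d_office_store)}
  through step 1 (move(office,dock)): drop {at(dock)}, keep {have(k2), key_at(k2,dock), open(d_dock_office), open(d_office_store)}, require {at(office), open(d_dock_office)}
    → {at(office), have(k2), key_at(k2,dock), open(d_dock_office), open(d_office_store)}

== RESULT ==
["at(office)", "have(k2)", "key_at(k2,dock)", "open(d_dock_office)", "open(d_office_store)"]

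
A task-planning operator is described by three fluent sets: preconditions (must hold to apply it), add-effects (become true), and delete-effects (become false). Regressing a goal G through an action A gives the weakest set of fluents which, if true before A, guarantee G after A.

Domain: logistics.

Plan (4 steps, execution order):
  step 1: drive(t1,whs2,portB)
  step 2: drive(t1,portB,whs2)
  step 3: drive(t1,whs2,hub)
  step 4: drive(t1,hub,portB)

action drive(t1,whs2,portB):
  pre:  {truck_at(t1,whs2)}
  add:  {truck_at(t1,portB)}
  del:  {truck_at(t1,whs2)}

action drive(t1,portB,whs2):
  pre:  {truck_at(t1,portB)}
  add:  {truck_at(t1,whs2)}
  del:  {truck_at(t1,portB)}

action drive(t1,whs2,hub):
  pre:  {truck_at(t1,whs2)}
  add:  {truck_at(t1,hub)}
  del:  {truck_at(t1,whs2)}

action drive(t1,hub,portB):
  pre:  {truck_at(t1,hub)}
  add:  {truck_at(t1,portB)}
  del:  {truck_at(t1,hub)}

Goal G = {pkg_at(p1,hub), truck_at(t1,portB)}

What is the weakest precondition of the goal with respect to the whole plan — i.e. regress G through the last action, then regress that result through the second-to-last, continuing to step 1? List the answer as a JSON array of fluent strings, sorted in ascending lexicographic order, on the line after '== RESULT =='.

Work backward from the goal:
  through step 4 (drive(t1,hub,portB)): drop {truck_at(t1,portB)}, keep {pkg_at(p1,hub)}, require {truck_at(t1,hub)}
    → {pkg_at(p1,hub), truck_at(t1,hub)}
  through step 3 (drive(t1,whs2,hub)): drop {truck_at(t1,hub)}, keep {pkg_at(p1,hub)}, require {truck_at(t1,whs2)}
    → {pkg_at(p1,hub), truck_at(t1,whs2)}
  through step 2 (drive(t1,portB,whs2)): drop {truck_at(t1,whs2)}, keep {pkg_at(p1,hub)}, require {truck_at(t1,portB)}
    → {pkg_at(p1,hub), truck_at(t1,portB)}
  through step 1 (drive(t1,whs2,portB)): drop {truck_at(t1,portB)}, keep {pkg_at(p1,hub)}, require {truck_at(t1,whs2)}
    → {pkg_at(p1,hub), truck_at(t1,whs2)}

== RESULT ==
["pkg_at(p1,hub)", "truck_at(t1,whs2)"]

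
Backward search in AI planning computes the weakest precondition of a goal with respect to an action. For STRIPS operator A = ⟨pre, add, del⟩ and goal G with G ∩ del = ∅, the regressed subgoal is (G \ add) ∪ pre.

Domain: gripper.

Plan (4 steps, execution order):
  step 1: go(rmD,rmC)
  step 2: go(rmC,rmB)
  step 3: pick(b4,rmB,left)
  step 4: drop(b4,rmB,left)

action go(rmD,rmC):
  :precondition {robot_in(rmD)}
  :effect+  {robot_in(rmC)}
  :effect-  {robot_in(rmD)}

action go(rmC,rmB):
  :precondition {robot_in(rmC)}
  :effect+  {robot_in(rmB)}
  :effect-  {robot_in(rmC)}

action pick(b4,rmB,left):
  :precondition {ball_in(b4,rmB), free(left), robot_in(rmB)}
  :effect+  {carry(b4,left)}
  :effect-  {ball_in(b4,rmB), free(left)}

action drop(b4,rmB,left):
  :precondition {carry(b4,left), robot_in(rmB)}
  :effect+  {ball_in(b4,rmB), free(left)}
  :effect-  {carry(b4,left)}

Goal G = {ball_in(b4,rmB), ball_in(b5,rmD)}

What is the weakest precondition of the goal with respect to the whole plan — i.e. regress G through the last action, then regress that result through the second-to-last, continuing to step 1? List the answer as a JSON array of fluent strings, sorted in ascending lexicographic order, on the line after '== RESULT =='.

Work backward from the goal:
  through step 4 (drop(b4,rmB,left)): drop {ball_in(b4,rmB)}, keep {ball_in(b5,rmD)}, require {carry(b4,left), robot_in(rmB)}
    → {ball_in(b5,rmD), carry(b4,left), robot_in(rmB)}
  through step 3 (pick(b4,rmB,left)): drop {carry(b4,left)}, keep {ball_in(b5,rmD), robot_in(rmB)}, require {ball_in(b4,rmB), free(left), robot_in(rmB)}
    → {ball_in(b4,rmB), ball_in(b5,rmD), free(left), robot_in(rmB)}
  through step 2 (go(rmC,rmB)): drop {robot_in(rmB)}, keep {ball_in(b4,rmB), ball_in(b5,rmD), free(left)}, require {robot_in(rmC)}
    → {ball_in(b4,rmB), ball_in(b5,rmD), free(left), robot_in(rmC)}
  through step 1 (go(rmD,rmC)): drop {robot_in(rmC)}, keep {ball_in(b4,rmB), ball_in(b5,rmD), free(left)}, require {robot_in(rmD)}
    → {ball_in(b4,rmB), ball_in(b5,rmD), free(left), robot_in(rmD)}

== RESULT ==
["ball_in(b4,rmB)", "ball_in(b5,rmD)", "free(left)", "robot_in(rmD)"]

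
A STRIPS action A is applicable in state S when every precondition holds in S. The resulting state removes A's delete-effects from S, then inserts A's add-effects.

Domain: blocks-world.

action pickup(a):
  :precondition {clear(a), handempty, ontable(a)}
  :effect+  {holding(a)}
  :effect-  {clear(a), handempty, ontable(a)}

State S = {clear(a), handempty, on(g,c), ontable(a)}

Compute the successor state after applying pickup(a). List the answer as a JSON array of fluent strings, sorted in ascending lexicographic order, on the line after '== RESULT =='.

Progress:
  pre ⊆ S: {clear(a), handempty, ontable(a)} ⊆ S  — applicable
  S \ del = {on(g,c)}
  ∪ add   = {holding(a), on(g,c)}

== RESULT ==
["holding(a)", "on(g,c)"]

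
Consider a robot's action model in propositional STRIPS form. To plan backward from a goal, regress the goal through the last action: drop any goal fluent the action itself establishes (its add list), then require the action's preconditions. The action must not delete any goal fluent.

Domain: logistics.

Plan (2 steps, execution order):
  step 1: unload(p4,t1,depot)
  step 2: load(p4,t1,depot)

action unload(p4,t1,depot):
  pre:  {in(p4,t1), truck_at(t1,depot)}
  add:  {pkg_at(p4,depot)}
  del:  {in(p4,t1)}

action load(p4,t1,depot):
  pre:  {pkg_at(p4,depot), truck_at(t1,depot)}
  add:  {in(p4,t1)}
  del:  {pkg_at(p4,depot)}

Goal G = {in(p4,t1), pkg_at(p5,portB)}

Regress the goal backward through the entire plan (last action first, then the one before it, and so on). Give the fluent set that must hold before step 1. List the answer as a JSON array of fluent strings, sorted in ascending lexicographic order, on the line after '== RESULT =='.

Work backward from the goal:
  through step 2 (load(p4,t1,depot)): drop {in(p4,t1)}, keep {pkg_at(p5,portB)}, require {pkg_at(p4,depot), truck_at(t1,depot)}
    → {pkg_at(p4,depot), pkg_at(p5,portB), truck_at(t1,depot)}
  through step 1 (unload(p4,t1,depot)): drop {pkg_at(p4,depot)}, keep {pkg_at(p5,portB), truck_at(t1,depot)}, require {in(p4,t1), truck_at(t1,depot)}
    → {in(p4,t1), pkg_at(p5,portB), truck_at(t1,depot)}

== RESULT ==
["in(p4,t1)", "pkg_at(p5,portB)", "truck_at(t1,depot)"]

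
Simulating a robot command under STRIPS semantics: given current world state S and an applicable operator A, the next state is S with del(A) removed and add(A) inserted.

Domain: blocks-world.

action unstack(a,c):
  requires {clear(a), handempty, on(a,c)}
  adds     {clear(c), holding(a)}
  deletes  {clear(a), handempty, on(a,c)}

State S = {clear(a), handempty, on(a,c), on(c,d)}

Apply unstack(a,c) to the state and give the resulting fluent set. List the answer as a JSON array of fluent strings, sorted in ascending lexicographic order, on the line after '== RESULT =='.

Progress:
  pre ⊆ S: {clear(a), handempty, on(a,c)} ⊆ S  — applicable
  S \ del = {on(c,d)}
  ∪ add   = {clear(c), holding(a), on(c,d)}

== RESULT ==
["clear(c)", "holding(a)", "on(c,d)"]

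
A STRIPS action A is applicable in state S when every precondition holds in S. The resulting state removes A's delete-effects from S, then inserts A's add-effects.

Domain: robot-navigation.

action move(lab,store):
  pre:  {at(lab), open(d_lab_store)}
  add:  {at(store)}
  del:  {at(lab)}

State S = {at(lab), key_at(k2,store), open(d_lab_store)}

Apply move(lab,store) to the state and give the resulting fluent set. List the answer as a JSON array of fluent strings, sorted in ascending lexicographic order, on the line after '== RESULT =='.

Compute (S \ del) ∪ add:
  pre ⊆ S: {at(lab), open(d_lab_store)} ⊆ S  — applicable
  S \ del = {key_at(k2,store), open(d_lab_store)}
  ∪ add   = {at(store), key_at(k2,store), open(d_lab_store)}

== RESULT ==
["at(store)", "key_at(k2,store)", "open(d_lab_store)"]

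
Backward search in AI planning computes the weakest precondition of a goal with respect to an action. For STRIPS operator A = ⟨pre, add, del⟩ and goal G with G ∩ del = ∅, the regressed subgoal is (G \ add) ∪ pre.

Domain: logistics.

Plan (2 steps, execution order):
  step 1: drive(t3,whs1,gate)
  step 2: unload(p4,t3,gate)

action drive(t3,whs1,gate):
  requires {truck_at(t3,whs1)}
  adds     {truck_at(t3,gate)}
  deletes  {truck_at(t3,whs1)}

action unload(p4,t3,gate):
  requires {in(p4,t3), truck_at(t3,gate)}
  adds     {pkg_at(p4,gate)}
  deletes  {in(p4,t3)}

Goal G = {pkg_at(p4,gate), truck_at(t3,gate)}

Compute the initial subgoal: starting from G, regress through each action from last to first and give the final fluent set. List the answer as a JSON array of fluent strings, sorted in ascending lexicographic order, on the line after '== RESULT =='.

Work backward from the goal:
  through step 2 (unload(p4,t3,gate)): drop {pkg_at(p4,gate)}, keep {truck_at(t3,gate)}, require {in(p4,t3), truck_at(t3,gate)}
    → {in(p4,t3), truck_at(t3,gate)}
  through step 1 (drive(t3,whs1,gate)): drop {truck_at(t3,gate)}, keep {in(p4,t3)}, require {truck_at(t3,whs1)}
    → {in(p4,t3), truck_at(t3,whs1)}

== RESULT ==
["in(p4,t3)", "truck_at(t3,whs1)"]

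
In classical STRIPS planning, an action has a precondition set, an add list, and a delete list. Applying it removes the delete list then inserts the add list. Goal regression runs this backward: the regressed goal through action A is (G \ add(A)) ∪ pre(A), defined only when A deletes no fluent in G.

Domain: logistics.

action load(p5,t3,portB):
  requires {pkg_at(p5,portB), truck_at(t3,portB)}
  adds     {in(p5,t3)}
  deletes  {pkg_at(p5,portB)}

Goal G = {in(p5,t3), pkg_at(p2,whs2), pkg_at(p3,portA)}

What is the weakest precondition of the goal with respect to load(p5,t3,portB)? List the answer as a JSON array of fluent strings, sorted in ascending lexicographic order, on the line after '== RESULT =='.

Compute (G \ add) ∪ pre:
  G ∩ del = {}  (empty — regression defined)
  G \ add = {in(p5,t3), pkg_at(p2,whs2), pkg_at(p3,portA)} \ {in(p5,t3)} = {pkg_at(p2,whs2), pkg_at(p3,portA)}
  ∪ pre   = {pkg_at(p2,whs2), pkg_at(p3,portA)} ∪ {pkg_at(p5,portB), truck_at(t3,portB)}
          = {pkg_at(p2,whs2), pkg_at(p3,portA), pkg_at(p5,portB), truck_at(t3,portB)}

== RESULT ==
["pkg_at(p2,whs2)", "pkg_at(p3,portA)", "pkg_at(p5,portB)", "truck_at(t3,portB)"]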